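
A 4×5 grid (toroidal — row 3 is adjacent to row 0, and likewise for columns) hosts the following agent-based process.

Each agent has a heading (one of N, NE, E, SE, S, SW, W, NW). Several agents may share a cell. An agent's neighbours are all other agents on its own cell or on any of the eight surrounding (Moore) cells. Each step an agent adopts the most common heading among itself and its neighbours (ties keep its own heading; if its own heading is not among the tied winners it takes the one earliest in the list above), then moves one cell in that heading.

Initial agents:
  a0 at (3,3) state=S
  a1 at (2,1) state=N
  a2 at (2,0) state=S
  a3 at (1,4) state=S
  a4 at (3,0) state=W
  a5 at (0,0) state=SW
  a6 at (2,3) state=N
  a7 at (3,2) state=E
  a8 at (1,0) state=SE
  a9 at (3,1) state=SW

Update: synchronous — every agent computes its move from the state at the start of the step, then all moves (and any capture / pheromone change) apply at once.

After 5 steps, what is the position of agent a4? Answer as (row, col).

t=1: a0@(0,3):S a1@(1,1):N a2@(3,0):S a3@(2,4):S a4@(0,4):SW a5@(1,4):SW a6@(3,3):S a7@(2,2):N a8@(2,0):S a9@(0,0):SW
t=2: a0@(1,3):S a1@(0,1):N a2@(0,0):S a3@(3,4):S a4@(1,3):SW a5@(2,3):SW a6@(0,3):S a7@(1,2):N a8@(3,0):S a9@(1,4):SW
t=3: a0@(2,2):SW a1@(3,1):N a2@(1,0):S a3@(0,4):S a4@(2,2):SW a5@(3,2):SW a6@(1,3):S a7@(0,2):N a8@(0,0):S a9@(2,3):SW
t=4: a0@(3,1):SW a1@(0,0):SW a2@(2,0):S a3@(1,4):S a4@(3,1):SW a5@(0,1):SW a6@(2,2):SW a7@(3,2):N a8@(1,0):S a9@(3,2):SW
t=5: a0@(0,0):SW a1@(1,4):SW a2@(3,0):S a3@(2,4):S a4@(0,0):SW a5@(1,0):SW a6@(3,1):SW a7@(0,1):SW a8@(2,0):S a9@(0,1):SW

(0, 0)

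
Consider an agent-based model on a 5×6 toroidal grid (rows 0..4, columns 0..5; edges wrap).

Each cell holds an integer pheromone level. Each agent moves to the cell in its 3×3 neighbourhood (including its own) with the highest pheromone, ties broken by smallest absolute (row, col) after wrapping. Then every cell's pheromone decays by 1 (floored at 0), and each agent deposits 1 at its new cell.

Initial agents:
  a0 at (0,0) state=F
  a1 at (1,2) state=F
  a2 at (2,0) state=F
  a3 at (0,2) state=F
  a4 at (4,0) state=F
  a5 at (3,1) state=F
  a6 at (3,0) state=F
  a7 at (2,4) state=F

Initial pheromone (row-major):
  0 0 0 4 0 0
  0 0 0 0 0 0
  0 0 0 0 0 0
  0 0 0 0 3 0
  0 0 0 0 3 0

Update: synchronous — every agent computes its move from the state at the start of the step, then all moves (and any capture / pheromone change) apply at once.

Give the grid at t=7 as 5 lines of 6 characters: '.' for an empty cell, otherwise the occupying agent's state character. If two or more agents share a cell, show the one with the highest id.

t=1: a0@(0,0) a1@(0,3) a2@(1,0) a3@(0,3) a4@(0,0) a5@(2,0) a6@(2,0) a7@(3,4) | pheromone: 2 0 0 5 0 0 / 1 0 0 0 0 0 / 2 0 0 0 0 0 / 0 0 0 0 3 0 / 0 0 0 0 2 0
t=2: a0@(0,0) a1@(0,3) a2@(0,0) a3@(0,3) a4@(0,0) a5@(2,0) a6@(2,0) a7@(3,4) | pheromone: 4 0 0 6 0 0 / 0 0 0 0 0 0 / 3 0 0 0 0 0 / 0 0 0 0 3 0 / 0 0 0 0 1 0
t=3: a0@(0,0) a1@(0,3) a2@(0,0) a3@(0,3) a4@(0,0) a5@(2,0) a6@(2,0) a7@(3,4) | pheromone: 6 0 0 7 0 0 / 0 0 0 0 0 0 / 4 0 0 0 0 0 / 0 0 0 0 3 0 / 0 0 0 0 0 0
t=4: a0@(0,0) a1@(0,3) a2@(0,0) a3@(0,3) a4@(0,0) a5@(2,0) a6@(2,0) a7@(3,4) | pheromone: 8 0 0 8 0 0 / 0 0 0 0 0 0 / 5 0 0 0 0 0 / 0 0 0 0 3 0 / 0 0 0 0 0 0
t=5: a0@(0,0) a1@(0,3) a2@(0,0) a3@(0,3) a4@(0,0) a5@(2,0) a6@(2,0) a7@(3,4) | pheromone: 10 0 0 9 0 0 / 0 0 0 0 0 0 / 6 0 0 0 0 0 / 0 0 0 0 3 0 / 0 0 0 0 0 0
t=6: a0@(0,0) a1@(0,3) a2@(0,0) a3@(0,3) a4@(0,0) a5@(2,0) a6@(2,0) a7@(3,4) | pheromone: 12 0 0 10 0 0 / 0 0 0 0 0 0 / 7 0 0 0 0 0 / 0 0 0 0 3 0 / 0 0 0 0 0 0
t=7: a0@(0,0) a1@(0,3) a2@(0,0) a3@(0,3) a4@(0,0) a5@(2,0) a6@(2,0) a7@(3,4) | pheromone: 14 0 0 11 0 0 / 0 0 0 0 0 0 / 8 0 0 0 0 0 / 0 0 0 0 3 0 / 0 0 0 0 0 0

F..F..
......
F.....
....F.
......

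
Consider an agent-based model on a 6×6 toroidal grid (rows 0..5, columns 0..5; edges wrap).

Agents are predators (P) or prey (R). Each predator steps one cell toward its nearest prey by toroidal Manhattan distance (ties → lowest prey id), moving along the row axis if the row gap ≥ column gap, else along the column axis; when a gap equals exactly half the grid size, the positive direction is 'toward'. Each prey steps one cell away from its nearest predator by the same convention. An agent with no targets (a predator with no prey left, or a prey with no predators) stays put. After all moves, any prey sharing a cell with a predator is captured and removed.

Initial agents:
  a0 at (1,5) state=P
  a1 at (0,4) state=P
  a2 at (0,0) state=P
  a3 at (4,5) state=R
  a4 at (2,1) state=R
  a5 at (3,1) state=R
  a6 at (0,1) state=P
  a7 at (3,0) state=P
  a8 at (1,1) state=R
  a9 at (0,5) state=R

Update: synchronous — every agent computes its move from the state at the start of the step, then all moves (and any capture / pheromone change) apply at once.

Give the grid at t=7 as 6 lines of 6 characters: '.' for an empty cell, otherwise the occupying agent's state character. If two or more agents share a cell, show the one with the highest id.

....PP
.P....
.R....
......
......
.....R

t=1: a0@(0,5):P a1@(0,5):P a2@(0,5):P a3@(5,5):R a5@(3,2):R a6@(1,1):P a7@(3,1):P a8@(2,1):R a9@(5,5):R
t=2: a0@(5,5):P a1@(5,5):P a2@(5,5):P a3@(4,5):R a5@(3,3):R a6@(2,1):P a7@(3,2):P a8@(3,1):R a9@(4,5):R
t=3: a0@(4,5):P a1@(4,5):P a2@(4,5):P a3@(3,5):R a5@(3,4):R a6@(3,1):P a7@(3,3):P a8@(4,1):R a9@(3,5):R
t=4: a0@(3,5):P a1@(3,5):P a2@(3,5):P a3@(2,5):R a6@(4,1):P a7@(3,4):P a8@(5,1):R a9@(2,5):R
t=5: a0@(2,5):P a1@(2,5):P a2@(2,5):P a3@(1,5):R a6@(5,1):P a7@(2,4):P a8@(0,1):R a9@(1,5):R
t=6: a0@(1,5):P a1@(1,5):P a2@(1,5):P a3@(0,5):R a6@(0,1):P a7@(1,4):P a8@(1,1):R a9@(0,5):R
t=7: a0@(0,5):P a1@(0,5):P a2@(0,5):P a3@(5,5):R a6@(1,1):P a7@(0,4):P a8@(2,1):R a9@(5,5):R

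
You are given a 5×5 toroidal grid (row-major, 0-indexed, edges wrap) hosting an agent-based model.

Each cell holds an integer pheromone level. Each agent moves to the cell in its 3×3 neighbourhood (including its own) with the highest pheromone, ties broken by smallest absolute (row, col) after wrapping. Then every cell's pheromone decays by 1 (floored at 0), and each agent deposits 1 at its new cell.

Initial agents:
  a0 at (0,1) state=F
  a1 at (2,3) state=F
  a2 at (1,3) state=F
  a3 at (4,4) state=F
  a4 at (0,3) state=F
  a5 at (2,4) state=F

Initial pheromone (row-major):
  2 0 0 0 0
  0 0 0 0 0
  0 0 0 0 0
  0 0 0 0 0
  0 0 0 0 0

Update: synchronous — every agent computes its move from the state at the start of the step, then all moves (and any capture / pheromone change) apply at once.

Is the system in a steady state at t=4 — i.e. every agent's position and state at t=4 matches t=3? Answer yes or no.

t=1: a0@(0,0) a1@(1,2) a2@(0,2) a3@(0,0) a4@(0,2) a5@(1,0) | pheromone: 3 0 2 0 0 / 1 0 1 0 0 / 0 0 0 0 0 / 0 0 0 0 0 / 0 0 0 0 0
t=2: a0@(0,0) a1@(0,2) a2@(0,2) a3@(0,0) a4@(0,2) a5@(0,0) | pheromone: 5 0 4 0 0 / 0 0 0 0 0 / 0 0 0 0 0 / 0 0 0 0 0 / 0 0 0 0 0
t=3: a0@(0,0) a1@(0,2) a2@(0,2) a3@(0,0) a4@(0,2) a5@(0,0) | pheromone: 7 0 6 0 0 / 0 0 0 0 0 / 0 0 0 0 0 / 0 0 0 0 0 / 0 0 0 0 0
t=4: a0@(0,0) a1@(0,2) a2@(0,2) a3@(0,0) a4@(0,2) a5@(0,0) | pheromone: 9 0 8 0 0 / 0 0 0 0 0 / 0 0 0 0 0 / 0 0 0 0 0 / 0 0 0 0 0

yes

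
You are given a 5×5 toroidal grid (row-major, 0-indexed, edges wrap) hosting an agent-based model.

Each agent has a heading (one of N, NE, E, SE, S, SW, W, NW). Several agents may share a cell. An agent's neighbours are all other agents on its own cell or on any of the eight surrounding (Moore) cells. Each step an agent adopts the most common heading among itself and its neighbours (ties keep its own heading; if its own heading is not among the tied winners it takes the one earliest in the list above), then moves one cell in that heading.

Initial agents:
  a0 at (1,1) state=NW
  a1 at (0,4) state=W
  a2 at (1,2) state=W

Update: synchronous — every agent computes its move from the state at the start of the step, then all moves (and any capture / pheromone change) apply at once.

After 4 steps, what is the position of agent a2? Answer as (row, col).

t=1: a0@(0,0):NW a1@(0,3):W a2@(1,1):W
t=2: a0@(4,4):NW a1@(0,2):W a2@(1,0):W
t=3: a0@(3,3):NW a1@(0,1):W a2@(1,4):W
t=4: a0@(2,2):NW a1@(0,0):W a2@(1,3):W

(1, 3)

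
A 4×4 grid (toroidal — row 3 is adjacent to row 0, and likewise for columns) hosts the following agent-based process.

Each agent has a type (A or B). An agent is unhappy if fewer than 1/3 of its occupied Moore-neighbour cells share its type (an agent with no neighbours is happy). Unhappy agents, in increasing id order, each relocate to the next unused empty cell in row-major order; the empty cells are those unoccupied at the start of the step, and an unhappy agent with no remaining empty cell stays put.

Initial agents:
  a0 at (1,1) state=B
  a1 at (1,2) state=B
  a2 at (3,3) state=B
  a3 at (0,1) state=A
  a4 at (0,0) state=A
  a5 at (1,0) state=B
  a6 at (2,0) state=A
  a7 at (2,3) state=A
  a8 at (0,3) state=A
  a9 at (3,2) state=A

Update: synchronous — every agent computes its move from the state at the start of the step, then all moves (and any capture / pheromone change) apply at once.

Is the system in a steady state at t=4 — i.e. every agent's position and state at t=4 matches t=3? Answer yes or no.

t=1: a0@(1,1):B a1@(0,2):B a2@(1,3):B a3@(0,1):A a4@(0,0):A a5@(2,1):B a6@(2,2):A a7@(2,3):A a8@(0,3):A a9@(3,2):A
t=2: a0@(1,1):B a1@(0,2):B a2@(1,0):B a3@(0,1):A a4@(0,0):A a5@(2,1):B a6@(2,2):A a7@(2,3):A a8@(0,3):A a9@(3,2):A
t=3: a0@(1,1):B a1@(1,2):B a2@(1,0):B a3@(0,1):A a4@(0,0):A a5@(2,1):B a6@(2,2):A a7@(2,3):A a8@(0,3):A a9@(3,2):A
t=4: (unchanged — steady state)

yes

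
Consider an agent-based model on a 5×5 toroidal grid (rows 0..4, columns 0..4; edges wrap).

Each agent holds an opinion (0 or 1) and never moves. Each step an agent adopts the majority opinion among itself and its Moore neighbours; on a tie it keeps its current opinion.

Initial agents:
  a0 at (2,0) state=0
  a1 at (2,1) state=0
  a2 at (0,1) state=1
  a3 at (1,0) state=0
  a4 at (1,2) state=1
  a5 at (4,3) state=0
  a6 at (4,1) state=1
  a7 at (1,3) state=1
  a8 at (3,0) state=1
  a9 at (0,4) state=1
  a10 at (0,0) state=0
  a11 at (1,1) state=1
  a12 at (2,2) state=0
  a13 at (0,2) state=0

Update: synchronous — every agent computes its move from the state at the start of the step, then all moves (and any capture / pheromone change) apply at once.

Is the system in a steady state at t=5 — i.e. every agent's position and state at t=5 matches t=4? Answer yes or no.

no

t=1: a0@(2,0):0 a1@(2,1):0 a2@(0,1):1 a3@(1,0):0 a4@(1,2):1 a5@(4,3):0 a6@(4,1):1 a7@(1,3):1 a8@(3,0):1 a9@(0,4):0 a10@(0,0):1 a11@(1,1):0 a12@(2,2):1 a13@(0,2):1
t=2: a0@(2,0):0 a1@(2,1):0 a2@(0,1):1 a3@(1,0):0 a4@(1,2):1 a5@(4,3):0 a6@(4,1):1 a7@(1,3):1 a8@(3,0):1 a9@(0,4):0 a10@(0,0):1 a11@(1,1):1 a12@(2,2):1 a13@(0,2):1
t=3: a0@(2,0):0 a1@(2,1):1 a2@(0,1):1 a3@(1,0):0 a4@(1,2):1 a5@(4,3):0 a6@(4,1):1 a7@(1,3):1 a8@(3,0):1 a9@(0,4):0 a10@(0,0):1 a11@(1,1):1 a12@(2,2):1 a13@(0,2):1
t=4: a0@(2,0):1 a1@(2,1):1 a2@(0,1):1 a3@(1,0):1 a4@(1,2):1 a5@(4,3):0 a6@(4,1):1 a7@(1,3):1 a8@(3,0):1 a9@(0,4):0 a10@(0,0):1 a11@(1,1):1 a12@(2,2):1 a13@(0,2):1
t=5: a0@(2,0):1 a1@(2,1):1 a2@(0,1):1 a3@(1,0):1 a4@(1,2):1 a5@(4,3):0 a6@(4,1):1 a7@(1,3):1 a8@(3,0):1 a9@(0,4):1 a10@(0,0):1 a11@(1,1):1 a12@(2,2):1 a13@(0,2):1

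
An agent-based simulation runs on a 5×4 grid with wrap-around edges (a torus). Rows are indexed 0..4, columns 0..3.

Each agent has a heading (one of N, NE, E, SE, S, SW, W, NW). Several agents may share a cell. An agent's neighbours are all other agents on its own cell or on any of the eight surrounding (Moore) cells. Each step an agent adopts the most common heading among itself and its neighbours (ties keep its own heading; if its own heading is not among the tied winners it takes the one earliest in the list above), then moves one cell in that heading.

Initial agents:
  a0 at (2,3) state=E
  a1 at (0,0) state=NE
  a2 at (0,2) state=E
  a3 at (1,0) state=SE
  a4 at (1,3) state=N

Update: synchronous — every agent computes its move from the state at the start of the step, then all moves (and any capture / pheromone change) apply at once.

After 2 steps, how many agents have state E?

t=1: a0@(2,0):E a1@(4,1):NE a2@(0,3):E a3@(2,1):SE a4@(1,0):E
t=2: a0@(2,1):E a1@(3,2):NE a2@(0,0):E a3@(2,2):E a4@(1,1):E

4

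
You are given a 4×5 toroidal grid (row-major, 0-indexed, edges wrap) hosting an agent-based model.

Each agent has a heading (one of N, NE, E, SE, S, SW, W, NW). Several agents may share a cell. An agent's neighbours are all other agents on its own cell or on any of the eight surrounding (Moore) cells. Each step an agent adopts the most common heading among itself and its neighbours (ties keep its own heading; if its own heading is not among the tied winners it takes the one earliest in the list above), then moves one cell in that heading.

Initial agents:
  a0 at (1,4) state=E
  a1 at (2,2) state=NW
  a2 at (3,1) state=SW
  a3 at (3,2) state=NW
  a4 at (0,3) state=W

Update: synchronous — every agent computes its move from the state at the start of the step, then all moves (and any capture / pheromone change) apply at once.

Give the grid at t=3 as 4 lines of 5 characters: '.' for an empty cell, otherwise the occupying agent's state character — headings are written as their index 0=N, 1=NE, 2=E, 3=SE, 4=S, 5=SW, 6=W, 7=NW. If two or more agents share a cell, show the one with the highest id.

t=1: a0@(1,0):E a1@(1,1):NW a2@(2,0):NW a3@(2,1):NW a4@(0,2):W
t=2: a0@(0,4):NW a1@(0,0):NW a2@(1,4):NW a3@(1,0):NW a4@(0,1):W
t=3: a0@(3,3):NW a1@(3,4):NW a2@(0,3):NW a3@(0,4):NW a4@(3,0):NW

...77
.....
.....
7..77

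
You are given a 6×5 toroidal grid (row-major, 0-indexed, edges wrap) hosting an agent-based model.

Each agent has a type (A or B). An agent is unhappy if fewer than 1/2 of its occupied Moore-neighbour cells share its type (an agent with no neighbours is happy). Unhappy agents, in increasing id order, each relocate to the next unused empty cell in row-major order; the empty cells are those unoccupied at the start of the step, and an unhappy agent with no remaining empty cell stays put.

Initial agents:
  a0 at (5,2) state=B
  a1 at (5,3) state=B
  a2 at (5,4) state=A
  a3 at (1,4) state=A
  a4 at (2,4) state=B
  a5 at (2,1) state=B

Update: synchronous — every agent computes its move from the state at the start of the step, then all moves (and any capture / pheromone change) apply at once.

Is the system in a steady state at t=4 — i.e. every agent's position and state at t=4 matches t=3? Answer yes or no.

no

t=1: a0@(5,2):B a1@(5,3):B a2@(0,0):A a3@(0,1):A a4@(0,2):B a5@(2,1):B
t=2: a0@(5,2):B a1@(5,3):B a2@(0,0):A a3@(0,3):A a4@(0,2):B a5@(2,1):B
t=3: a0@(5,2):B a1@(5,3):B a2@(0,0):A a3@(0,1):A a4@(0,2):B a5@(2,1):B
t=4: a0@(5,2):B a1@(5,3):B a2@(0,0):A a3@(0,3):A a4@(0,2):B a5@(2,1):B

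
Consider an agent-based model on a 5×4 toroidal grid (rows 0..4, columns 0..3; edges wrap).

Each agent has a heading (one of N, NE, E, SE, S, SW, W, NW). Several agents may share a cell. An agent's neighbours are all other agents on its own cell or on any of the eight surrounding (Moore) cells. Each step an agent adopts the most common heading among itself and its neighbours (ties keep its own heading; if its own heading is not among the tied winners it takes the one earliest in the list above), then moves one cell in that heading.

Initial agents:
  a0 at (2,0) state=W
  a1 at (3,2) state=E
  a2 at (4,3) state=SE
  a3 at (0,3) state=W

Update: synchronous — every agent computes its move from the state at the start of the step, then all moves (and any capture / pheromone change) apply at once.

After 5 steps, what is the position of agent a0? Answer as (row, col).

t=1: a0@(2,3):W a1@(3,3):E a2@(0,0):SE a3@(0,2):W
t=2: a0@(2,2):W a1@(3,0):E a2@(1,1):SE a3@(0,1):W
t=3: a0@(2,1):W a1@(3,1):E a2@(1,0):W a3@(0,0):W
t=4: a0@(2,0):W a1@(3,2):E a2@(1,3):W a3@(0,3):W
t=5: a0@(2,3):W a1@(3,3):E a2@(1,2):W a3@(0,2):W

(2, 3)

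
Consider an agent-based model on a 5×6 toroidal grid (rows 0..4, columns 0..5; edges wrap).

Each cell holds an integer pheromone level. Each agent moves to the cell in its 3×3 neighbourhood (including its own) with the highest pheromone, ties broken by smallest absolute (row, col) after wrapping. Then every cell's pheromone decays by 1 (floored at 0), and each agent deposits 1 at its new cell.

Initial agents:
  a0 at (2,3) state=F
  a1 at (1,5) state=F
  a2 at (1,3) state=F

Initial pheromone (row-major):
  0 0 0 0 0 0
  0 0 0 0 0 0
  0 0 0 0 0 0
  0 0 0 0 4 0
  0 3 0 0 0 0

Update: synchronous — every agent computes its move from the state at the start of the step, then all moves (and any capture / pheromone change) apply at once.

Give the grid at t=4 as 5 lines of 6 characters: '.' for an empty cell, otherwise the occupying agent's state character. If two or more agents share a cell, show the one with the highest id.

......
......
......
....F.
.F....

t=1: a0@(3,4) a1@(0,0) a2@(0,2) | pheromone: 1 0 1 0 0 0 / 0 0 0 0 0 0 / 0 0 0 0 0 0 / 0 0 0 0 4 0 / 0 2 0 0 0 0
t=2: a0@(3,4) a1@(4,1) a2@(4,1) | pheromone: 0 0 0 0 0 0 / 0 0 0 0 0 0 / 0 0 0 0 0 0 / 0 0 0 0 4 0 / 0 3 0 0 0 0
t=3: a0@(3,4) a1@(4,1) a2@(4,1) | pheromone: 0 0 0 0 0 0 / 0 0 0 0 0 0 / 0 0 0 0 0 0 / 0 0 0 0 4 0 / 0 4 0 0 0 0
t=4: a0@(3,4) a1@(4,1) a2@(4,1) | pheromone: 0 0 0 0 0 0 / 0 0 0 0 0 0 / 0 0 0 0 0 0 / 0 0 0 0 4 0 / 0 5 0 0 0 0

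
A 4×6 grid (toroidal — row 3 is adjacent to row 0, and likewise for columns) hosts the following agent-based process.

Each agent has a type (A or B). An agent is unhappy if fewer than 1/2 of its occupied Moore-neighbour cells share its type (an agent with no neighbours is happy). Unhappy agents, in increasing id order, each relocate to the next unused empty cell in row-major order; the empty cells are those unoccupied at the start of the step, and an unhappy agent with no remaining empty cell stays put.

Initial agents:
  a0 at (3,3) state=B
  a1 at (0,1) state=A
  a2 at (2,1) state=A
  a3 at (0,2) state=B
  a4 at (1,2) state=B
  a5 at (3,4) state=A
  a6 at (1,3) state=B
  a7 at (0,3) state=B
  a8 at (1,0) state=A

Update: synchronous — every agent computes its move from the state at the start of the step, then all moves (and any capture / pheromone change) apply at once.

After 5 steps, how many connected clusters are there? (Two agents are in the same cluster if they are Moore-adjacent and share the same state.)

2

t=1: a0@(3,3):B a1@(0,0):A a2@(2,1):A a3@(0,2):B a4@(1,2):B a5@(0,4):A a6@(1,3):B a7@(0,3):B a8@(1,0):A
t=2: a0@(3,3):B a1@(0,0):A a2@(2,1):A a3@(0,2):B a4@(1,2):B a5@(0,1):A a6@(1,3):B a7@(0,3):B a8@(1,0):A
t=3: (unchanged — steady state)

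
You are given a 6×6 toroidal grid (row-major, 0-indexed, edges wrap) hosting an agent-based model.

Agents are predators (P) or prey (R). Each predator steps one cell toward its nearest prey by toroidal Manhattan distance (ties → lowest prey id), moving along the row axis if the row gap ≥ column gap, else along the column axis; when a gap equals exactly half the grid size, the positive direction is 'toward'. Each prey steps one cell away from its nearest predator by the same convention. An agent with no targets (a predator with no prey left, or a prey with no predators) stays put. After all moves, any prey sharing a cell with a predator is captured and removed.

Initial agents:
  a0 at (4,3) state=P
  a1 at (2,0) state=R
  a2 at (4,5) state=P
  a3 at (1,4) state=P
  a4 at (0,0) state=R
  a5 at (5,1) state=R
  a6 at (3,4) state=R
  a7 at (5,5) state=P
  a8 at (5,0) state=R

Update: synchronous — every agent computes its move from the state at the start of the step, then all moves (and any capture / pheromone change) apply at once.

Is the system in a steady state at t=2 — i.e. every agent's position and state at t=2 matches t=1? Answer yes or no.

no

t=1: a0@(3,3):P a1@(1,0):R a2@(3,5):P a3@(2,4):P a4@(1,0):R a5@(5,2):R a7@(5,0):P a8@(5,1):R
t=2: a0@(4,3):P a1@(2,0):R a2@(2,5):P a3@(2,5):P a4@(2,0):R a5@(5,3):R a7@(5,1):P a8@(5,2):R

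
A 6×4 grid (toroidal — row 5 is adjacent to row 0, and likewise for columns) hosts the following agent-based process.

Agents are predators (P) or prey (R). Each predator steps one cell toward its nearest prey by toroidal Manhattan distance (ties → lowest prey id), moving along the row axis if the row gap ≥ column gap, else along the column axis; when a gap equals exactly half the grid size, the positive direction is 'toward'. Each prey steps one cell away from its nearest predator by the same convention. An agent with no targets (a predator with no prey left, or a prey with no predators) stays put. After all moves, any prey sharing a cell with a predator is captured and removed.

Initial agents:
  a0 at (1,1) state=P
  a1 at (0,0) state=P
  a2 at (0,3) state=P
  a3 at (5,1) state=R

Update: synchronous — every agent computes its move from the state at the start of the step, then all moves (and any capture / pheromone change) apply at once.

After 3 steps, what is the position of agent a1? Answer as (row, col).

t=1: a0@(0,1):P a1@(5,0):P a2@(0,0):P a3@(4,1):R
t=2: a0@(5,1):P a1@(4,0):P a2@(5,0):P a3@(3,1):R
t=3: a0@(4,1):P a1@(3,0):P a2@(4,0):P a3@(2,1):R

(3, 0)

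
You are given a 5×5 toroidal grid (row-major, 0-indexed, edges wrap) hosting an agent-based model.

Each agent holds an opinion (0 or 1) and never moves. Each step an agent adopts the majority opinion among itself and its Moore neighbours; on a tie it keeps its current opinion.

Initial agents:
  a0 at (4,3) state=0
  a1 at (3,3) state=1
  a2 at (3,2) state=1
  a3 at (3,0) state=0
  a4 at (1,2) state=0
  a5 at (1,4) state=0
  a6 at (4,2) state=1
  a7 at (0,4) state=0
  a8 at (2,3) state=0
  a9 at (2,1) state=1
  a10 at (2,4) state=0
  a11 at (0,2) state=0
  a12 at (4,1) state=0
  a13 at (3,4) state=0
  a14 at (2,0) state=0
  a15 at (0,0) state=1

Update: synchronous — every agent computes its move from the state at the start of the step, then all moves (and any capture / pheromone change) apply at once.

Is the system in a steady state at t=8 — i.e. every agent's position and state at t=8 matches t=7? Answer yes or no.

yes

t=1: a0@(4,3):0 a1@(3,3):0 a2@(3,2):1 a3@(3,0):0 a4@(1,2):0 a5@(1,4):0 a6@(4,2):1 a7@(0,4):0 a8@(2,3):0 a9@(2,1):0 a10@(2,4):0 a11@(0,2):0 a12@(4,1):0 a13@(3,4):0 a14@(2,0):0 a15@(0,0):0
t=2: a0@(4,3):0 a1@(3,3):0 a2@(3,2):0 a3@(3,0):0 a4@(1,2):0 a5@(1,4):0 a6@(4,2):0 a7@(0,4):0 a8@(2,3):0 a9@(2,1):0 a10@(2,4):0 a11@(0,2):0 a12@(4,1):0 a13@(3,4):0 a14@(2,0):0 a15@(0,0):0
t=3: (unchanged — steady state)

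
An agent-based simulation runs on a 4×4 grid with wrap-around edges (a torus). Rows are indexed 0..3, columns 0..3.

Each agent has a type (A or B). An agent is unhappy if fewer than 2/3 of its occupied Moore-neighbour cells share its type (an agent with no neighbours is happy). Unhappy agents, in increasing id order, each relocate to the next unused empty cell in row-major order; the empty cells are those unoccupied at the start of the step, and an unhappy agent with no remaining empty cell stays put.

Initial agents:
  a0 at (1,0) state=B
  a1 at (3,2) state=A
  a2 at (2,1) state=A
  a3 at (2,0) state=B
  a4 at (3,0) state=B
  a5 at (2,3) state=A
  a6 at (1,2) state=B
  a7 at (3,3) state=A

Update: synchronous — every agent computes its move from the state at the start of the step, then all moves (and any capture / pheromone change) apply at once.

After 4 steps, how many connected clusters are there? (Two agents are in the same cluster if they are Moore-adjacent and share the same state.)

t=1: a0@(0,0):B a1@(3,2):A a2@(0,1):A a3@(0,2):B a4@(0,3):B a5@(1,1):A a6@(1,3):B a7@(2,2):A
t=2: a0@(1,0):B a1@(1,2):A a2@(2,0):A a3@(2,1):B a4@(0,3):B a5@(2,3):A a6@(1,3):B a7@(2,2):A
t=3: a0@(0,0):B a1@(0,1):A a2@(0,2):A a3@(1,1):B a4@(0,3):B a5@(3,0):A a6@(3,1):B a7@(3,2):A
t=4: a0@(1,0):B a1@(1,2):A a2@(1,3):A a3@(2,0):B a4@(2,1):B a5@(2,2):A a6@(2,3):B a7@(3,3):A

2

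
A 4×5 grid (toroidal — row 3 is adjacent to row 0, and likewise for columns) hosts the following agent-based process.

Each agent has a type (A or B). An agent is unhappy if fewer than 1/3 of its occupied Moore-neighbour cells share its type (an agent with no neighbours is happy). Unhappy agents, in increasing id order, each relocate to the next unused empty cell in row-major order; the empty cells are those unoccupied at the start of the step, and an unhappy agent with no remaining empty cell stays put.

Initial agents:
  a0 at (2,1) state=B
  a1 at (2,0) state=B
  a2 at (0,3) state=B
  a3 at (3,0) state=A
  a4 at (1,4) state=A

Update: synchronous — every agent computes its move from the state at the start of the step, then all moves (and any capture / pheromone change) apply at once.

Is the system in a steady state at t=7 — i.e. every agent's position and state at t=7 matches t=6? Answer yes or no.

t=1: a0@(2,1):B a1@(2,0):B a2@(0,0):B a3@(0,1):A a4@(0,2):A
t=2: a0@(2,1):B a1@(2,0):B a2@(0,3):B a3@(0,1):A a4@(0,2):A
t=3: a0@(2,1):B a1@(2,0):B a2@(0,0):B a3@(0,1):A a4@(0,2):A
t=4: a0@(2,1):B a1@(2,0):B a2@(0,3):B a3@(0,1):A a4@(0,2):A
t=5: a0@(2,1):B a1@(2,0):B a2@(0,0):B a3@(0,1):A a4@(0,2):A
t=6: a0@(2,1):B a1@(2,0):B a2@(0,3):B a3@(0,1):A a4@(0,2):A
t=7: a0@(2,1):B a1@(2,0):B a2@(0,0):B a3@(0,1):A a4@(0,2):A

no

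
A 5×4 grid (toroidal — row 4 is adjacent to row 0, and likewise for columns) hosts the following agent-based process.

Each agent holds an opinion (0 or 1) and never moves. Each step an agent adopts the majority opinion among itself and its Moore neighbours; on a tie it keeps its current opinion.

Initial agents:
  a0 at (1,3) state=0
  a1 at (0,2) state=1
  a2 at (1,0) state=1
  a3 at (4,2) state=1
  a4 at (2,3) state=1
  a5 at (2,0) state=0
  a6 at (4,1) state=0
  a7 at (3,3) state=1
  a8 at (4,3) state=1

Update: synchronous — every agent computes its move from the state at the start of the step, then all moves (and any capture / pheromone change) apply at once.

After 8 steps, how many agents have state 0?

0

t=1: a0@(1,3):1 a1@(0,2):1 a2@(1,0):1 a3@(4,2):1 a4@(2,3):1 a5@(2,0):1 a6@(4,1):1 a7@(3,3):1 a8@(4,3):1
t=2: (unchanged — steady state)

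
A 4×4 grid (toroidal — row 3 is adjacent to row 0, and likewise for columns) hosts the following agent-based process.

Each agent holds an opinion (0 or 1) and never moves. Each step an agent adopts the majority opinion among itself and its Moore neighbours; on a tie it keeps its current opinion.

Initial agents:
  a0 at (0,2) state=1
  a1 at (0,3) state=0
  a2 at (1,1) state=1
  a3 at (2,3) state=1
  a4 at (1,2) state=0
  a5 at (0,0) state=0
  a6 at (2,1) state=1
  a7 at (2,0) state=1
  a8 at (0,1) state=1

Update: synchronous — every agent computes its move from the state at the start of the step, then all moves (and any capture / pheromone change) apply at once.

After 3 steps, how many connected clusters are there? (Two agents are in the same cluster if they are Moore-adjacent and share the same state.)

t=1: a0@(0,2):1 a1@(0,3):0 a2@(1,1):1 a3@(2,3):1 a4@(1,2):1 a5@(0,0):0 a6@(2,1):1 a7@(2,0):1 a8@(0,1):1
t=2: (unchanged — steady state)

2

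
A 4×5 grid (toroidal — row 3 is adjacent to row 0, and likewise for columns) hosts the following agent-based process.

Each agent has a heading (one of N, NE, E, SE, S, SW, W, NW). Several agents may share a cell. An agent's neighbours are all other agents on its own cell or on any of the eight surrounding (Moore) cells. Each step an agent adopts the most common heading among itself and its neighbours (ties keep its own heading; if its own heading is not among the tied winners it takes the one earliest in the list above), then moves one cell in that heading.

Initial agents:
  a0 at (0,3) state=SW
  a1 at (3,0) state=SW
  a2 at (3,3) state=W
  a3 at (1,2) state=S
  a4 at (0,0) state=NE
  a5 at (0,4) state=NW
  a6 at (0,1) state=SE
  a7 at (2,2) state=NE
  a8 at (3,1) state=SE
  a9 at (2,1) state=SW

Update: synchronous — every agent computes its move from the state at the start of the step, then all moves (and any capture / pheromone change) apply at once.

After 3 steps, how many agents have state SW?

t=1: a0@(1,2):SW a1@(0,4):SW a2@(3,2):W a3@(2,1):SW a4@(1,1):SE a5@(1,3):SW a6@(1,2):SE a7@(1,3):NE a8@(0,2):SE a9@(3,0):SW
t=2: a0@(2,1):SW a1@(1,3):SW a2@(3,1):W a3@(3,0):SW a4@(2,2):SE a5@(2,2):SW a6@(2,3):SE a7@(2,2):SW a8@(1,3):SE a9@(0,4):SW
t=3: a0@(3,0):SW a1@(2,2):SW a2@(0,0):SW a3@(0,4):SW a4@(3,1):SW a5@(3,1):SW a6@(3,4):SE a7@(3,1):SW a8@(2,2):SW a9@(1,3):SW

9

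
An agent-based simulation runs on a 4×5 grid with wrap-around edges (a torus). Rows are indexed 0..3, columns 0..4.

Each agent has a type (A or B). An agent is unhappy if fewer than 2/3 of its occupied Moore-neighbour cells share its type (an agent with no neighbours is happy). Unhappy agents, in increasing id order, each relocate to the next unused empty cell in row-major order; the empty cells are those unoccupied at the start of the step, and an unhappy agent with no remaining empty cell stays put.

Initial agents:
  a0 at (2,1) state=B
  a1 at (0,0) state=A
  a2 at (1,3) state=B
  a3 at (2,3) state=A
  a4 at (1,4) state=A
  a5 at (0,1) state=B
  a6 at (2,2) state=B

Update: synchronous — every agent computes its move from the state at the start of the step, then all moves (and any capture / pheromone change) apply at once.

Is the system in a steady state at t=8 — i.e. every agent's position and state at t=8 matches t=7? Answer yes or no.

no

t=1: a0@(2,1):B a1@(0,2):A a2@(0,3):B a3@(0,4):A a4@(1,4):A a5@(1,0):B a6@(2,2):B
t=2: a0@(2,1):B a1@(0,0):A a2@(0,1):B a3@(1,1):A a4@(1,2):A a5@(1,3):B a6@(2,2):B
t=3: a0@(0,2):B a1@(0,3):A a2@(0,4):B a3@(1,0):A a4@(1,4):A a5@(2,0):B a6@(2,3):B
t=4: a0@(0,0):B a1@(0,1):A a2@(1,1):B a3@(1,2):A a4@(1,3):A a5@(2,1):B a6@(2,2):B
t=5: a0@(0,2):B a1@(0,3):A a2@(0,4):B a3@(1,0):A a4@(1,4):A a5@(2,1):B a6@(2,0):B
t=6: a0@(0,0):B a1@(0,1):A a2@(1,1):B a3@(1,2):A a4@(1,3):A a5@(2,2):B a6@(2,3):B
t=7: a0@(0,2):B a1@(0,3):A a2@(0,4):B a3@(1,0):A a4@(1,4):A a5@(2,0):B a6@(2,1):B
t=8: a0@(0,0):B a1@(0,1):A a2@(1,1):B a3@(1,2):A a4@(1,3):A a5@(2,2):B a6@(2,3):B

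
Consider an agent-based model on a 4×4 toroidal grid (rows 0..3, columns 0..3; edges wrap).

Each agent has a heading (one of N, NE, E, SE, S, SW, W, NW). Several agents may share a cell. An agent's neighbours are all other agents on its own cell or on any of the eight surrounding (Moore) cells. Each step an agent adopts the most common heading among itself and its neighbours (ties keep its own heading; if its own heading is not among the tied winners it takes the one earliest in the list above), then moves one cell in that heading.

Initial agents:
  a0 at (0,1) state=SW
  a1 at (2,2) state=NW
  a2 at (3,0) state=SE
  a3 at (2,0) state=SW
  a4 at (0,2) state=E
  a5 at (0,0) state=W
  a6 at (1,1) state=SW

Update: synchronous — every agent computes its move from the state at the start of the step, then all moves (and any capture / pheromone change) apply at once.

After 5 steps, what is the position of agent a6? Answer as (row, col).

(2, 0)

t=1: a0@(1,0):SW a1@(1,1):NW a2@(0,3):SW a3@(3,3):SW a4@(1,1):SW a5@(1,3):SW a6@(2,0):SW
t=2: a0@(2,3):SW a1@(2,0):SW a2@(1,2):SW a3@(0,2):SW a4@(2,0):SW a5@(2,2):SW a6@(3,3):SW
t=3: a0@(3,2):SW a1@(3,3):SW a2@(2,1):SW a3@(1,1):SW a4@(3,3):SW a5@(3,1):SW a6@(0,2):SW
t=4: a0@(0,1):SW a1@(0,2):SW a2@(3,0):SW a3@(2,0):SW a4@(0,2):SW a5@(0,0):SW a6@(1,1):SW
t=5: a0@(1,0):SW a1@(1,1):SW a2@(0,3):SW a3@(3,3):SW a4@(1,1):SW a5@(1,3):SW a6@(2,0):SW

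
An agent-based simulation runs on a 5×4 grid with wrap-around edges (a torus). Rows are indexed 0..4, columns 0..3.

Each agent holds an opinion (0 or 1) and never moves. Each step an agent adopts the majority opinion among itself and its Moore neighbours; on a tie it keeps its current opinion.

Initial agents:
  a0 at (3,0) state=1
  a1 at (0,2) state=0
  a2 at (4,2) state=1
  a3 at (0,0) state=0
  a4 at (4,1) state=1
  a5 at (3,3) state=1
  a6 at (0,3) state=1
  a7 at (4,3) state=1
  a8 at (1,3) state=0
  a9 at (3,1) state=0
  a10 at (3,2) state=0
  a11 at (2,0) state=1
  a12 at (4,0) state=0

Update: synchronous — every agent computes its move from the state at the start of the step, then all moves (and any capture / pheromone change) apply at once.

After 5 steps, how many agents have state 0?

0

t=1: a0@(3,0):1 a1@(0,2):1 a2@(4,2):1 a3@(0,0):0 a4@(4,1):0 a5@(3,3):1 a6@(0,3):0 a7@(4,3):1 a8@(1,3):0 a9@(3,1):1 a10@(3,2):1 a11@(2,0):1 a12@(4,0):1
t=2: a0@(3,0):1 a1@(0,2):1 a2@(4,2):1 a3@(0,0):0 a4@(4,1):1 a5@(3,3):1 a6@(0,3):1 a7@(4,3):1 a8@(1,3):0 a9@(3,1):1 a10@(3,2):1 a11@(2,0):1 a12@(4,0):1
t=3: a0@(3,0):1 a1@(0,2):1 a2@(4,2):1 a3@(0,0):1 a4@(4,1):1 a5@(3,3):1 a6@(0,3):1 a7@(4,3):1 a8@(1,3):1 a9@(3,1):1 a10@(3,2):1 a11@(2,0):1 a12@(4,0):1
t=4: (unchanged — steady state)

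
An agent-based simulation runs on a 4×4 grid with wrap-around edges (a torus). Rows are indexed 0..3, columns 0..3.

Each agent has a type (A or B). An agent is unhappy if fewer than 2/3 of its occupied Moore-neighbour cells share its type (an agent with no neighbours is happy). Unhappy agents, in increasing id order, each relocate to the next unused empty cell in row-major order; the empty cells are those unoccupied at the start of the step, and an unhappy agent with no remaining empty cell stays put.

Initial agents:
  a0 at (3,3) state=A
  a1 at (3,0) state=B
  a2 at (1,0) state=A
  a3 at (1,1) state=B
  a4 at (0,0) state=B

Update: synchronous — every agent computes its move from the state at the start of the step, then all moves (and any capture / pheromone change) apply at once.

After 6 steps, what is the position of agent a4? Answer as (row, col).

t=1: a0@(0,1):A a1@(0,2):B a2@(0,3):A a3@(1,2):B a4@(1,3):B
t=2: a0@(0,0):A a1@(1,0):B a2@(1,1):A a3@(2,0):B a4@(1,3):B
t=3: a0@(0,1):A a1@(0,2):B a2@(0,3):A a3@(2,0):B a4@(1,3):B
t=4: a0@(0,0):A a1@(1,0):B a2@(1,1):A a3@(2,0):B a4@(1,3):B
t=5: a0@(0,1):A a1@(0,2):B a2@(0,3):A a3@(2,0):B a4@(1,3):B
t=6: a0@(0,0):A a1@(1,0):B a2@(1,1):A a3@(2,0):B a4@(1,3):B

(1, 3)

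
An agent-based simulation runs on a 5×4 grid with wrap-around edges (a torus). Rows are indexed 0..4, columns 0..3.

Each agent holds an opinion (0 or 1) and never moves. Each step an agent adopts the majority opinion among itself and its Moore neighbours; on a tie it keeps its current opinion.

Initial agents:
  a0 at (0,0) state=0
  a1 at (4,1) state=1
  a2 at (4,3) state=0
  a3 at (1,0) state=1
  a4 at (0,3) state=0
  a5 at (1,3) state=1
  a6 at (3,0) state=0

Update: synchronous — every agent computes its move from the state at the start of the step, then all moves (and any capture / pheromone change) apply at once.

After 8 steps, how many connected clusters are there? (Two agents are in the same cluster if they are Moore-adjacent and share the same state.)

t=1: a0@(0,0):0 a1@(4,1):0 a2@(4,3):0 a3@(1,0):1 a4@(0,3):0 a5@(1,3):1 a6@(3,0):0
t=2: (unchanged — steady state)

2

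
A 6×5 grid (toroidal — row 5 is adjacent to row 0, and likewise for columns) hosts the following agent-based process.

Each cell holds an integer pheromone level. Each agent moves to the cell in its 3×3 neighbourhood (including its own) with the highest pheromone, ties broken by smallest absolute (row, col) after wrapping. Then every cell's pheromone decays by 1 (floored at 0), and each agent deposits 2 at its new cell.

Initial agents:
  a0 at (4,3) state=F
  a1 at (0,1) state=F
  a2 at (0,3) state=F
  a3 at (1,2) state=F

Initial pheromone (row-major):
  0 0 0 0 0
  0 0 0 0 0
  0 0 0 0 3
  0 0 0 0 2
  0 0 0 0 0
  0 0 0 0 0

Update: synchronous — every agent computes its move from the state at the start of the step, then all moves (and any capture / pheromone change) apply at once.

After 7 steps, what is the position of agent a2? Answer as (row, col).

t=1: a0@(3,4) a1@(0,0) a2@(0,2) a3@(0,1) | pheromone: 2 2 2 0 0 / 0 0 0 0 0 / 0 0 0 0 2 / 0 0 0 0 3 / 0 0 0 0 0 / 0 0 0 0 0
t=2: a0@(3,4) a1@(0,0) a2@(0,1) a3@(0,0) | pheromone: 5 3 1 0 0 / 0 0 0 0 0 / 0 0 0 0 1 / 0 0 0 0 4 / 0 0 0 0 0 / 0 0 0 0 0
t=3: a0@(3,4) a1@(0,0) a2@(0,0) a3@(0,0) | pheromone: 10 2 0 0 0 / 0 0 0 0 0 / 0 0 0 0 0 / 0 0 0 0 5 / 0 0 0 0 0 / 0 0 0 0 0
t=4: a0@(3,4) a1@(0,0) a2@(0,0) a3@(0,0) | pheromone: 15 1 0 0 0 / 0 0 0 0 0 / 0 0 0 0 0 / 0 0 0 0 6 / 0 0 0 0 0 / 0 0 0 0 0
t=5: a0@(3,4) a1@(0,0) a2@(0,0) a3@(0,0) | pheromone: 20 0 0 0 0 / 0 0 0 0 0 / 0 0 0 0 0 / 0 0 0 0 7 / 0 0 0 0 0 / 0 0 0 0 0
t=6: a0@(3,4) a1@(0,0) a2@(0,0) a3@(0,0) | pheromone: 25 0 0 0 0 / 0 0 0 0 0 / 0 0 0 0 0 / 0 0 0 0 8 / 0 0 0 0 0 / 0 0 0 0 0
t=7: a0@(3,4) a1@(0,0) a2@(0,0) a3@(0,0) | pheromone: 30 0 0 0 0 / 0 0 0 0 0 / 0 0 0 0 0 / 0 0 0 0 9 / 0 0 0 0 0 / 0 0 0 0 0

(0, 0)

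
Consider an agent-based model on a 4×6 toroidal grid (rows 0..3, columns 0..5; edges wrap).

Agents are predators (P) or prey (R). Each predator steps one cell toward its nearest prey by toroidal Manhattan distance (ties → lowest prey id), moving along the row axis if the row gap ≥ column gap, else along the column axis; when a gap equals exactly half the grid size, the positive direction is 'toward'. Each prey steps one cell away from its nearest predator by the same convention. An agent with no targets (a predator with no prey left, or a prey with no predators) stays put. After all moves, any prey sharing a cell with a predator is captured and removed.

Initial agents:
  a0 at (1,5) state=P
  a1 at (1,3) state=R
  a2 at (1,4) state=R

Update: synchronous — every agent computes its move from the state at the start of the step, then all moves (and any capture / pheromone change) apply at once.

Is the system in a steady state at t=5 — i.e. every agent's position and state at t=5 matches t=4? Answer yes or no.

no

t=1: a0@(1,4):P a1@(1,2):R a2@(1,3):R
t=2: a0@(1,3):P a1@(1,1):R a2@(1,2):R
t=3: a0@(1,2):P a1@(1,0):R a2@(1,1):R
t=4: a0@(1,1):P a1@(1,5):R a2@(1,0):R
t=5: a0@(1,0):P a1@(1,4):R a2@(1,5):R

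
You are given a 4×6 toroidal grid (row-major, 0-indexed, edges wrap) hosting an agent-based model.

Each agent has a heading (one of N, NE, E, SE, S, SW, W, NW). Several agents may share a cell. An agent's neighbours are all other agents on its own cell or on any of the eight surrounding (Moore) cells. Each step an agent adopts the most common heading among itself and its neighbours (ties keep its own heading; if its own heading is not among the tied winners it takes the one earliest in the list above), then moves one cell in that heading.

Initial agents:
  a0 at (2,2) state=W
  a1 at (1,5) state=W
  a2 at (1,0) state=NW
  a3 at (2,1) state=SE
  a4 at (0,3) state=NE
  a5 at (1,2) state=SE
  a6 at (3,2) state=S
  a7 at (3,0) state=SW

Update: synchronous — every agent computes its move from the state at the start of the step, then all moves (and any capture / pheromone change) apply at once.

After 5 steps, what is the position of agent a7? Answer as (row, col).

t=1: a0@(3,3):SE a1@(1,4):W a2@(0,5):NW a3@(3,2):SE a4@(3,4):NE a5@(2,3):SE a6@(0,2):S a7@(0,5):SW
t=2: a0@(0,4):SE a1@(1,3):W a2@(3,4):NW a3@(0,3):SE a4@(0,5):SE a5@(3,4):SE a6@(1,3):SE a7@(1,4):SW
t=3: a0@(1,5):SE a1@(2,4):SE a2@(0,5):SE a3@(1,4):SE a4@(1,0):SE a5@(0,5):SE a6@(2,4):SE a7@(2,5):SE
t=4: a0@(2,0):SE a1@(3,5):SE a2@(1,0):SE a3@(2,5):SE a4@(2,1):SE a5@(1,0):SE a6@(3,5):SE a7@(3,0):SE
t=5: a0@(3,1):SE a1@(0,0):SE a2@(2,1):SE a3@(3,0):SE a4@(3,2):SE a5@(2,1):SE a6@(0,0):SE a7@(0,1):SE

(0, 1)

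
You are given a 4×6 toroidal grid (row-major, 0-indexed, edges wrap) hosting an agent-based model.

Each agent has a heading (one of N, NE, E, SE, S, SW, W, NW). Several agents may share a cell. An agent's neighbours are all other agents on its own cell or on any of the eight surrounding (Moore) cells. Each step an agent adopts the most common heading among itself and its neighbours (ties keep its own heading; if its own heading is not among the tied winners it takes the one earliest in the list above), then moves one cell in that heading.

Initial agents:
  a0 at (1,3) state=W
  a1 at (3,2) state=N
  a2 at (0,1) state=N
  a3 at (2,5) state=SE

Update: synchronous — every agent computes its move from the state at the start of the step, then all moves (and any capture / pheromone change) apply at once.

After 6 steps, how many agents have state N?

4

t=1: a0@(1,2):W a1@(2,2):N a2@(3,1):N a3@(3,0):SE
t=2: a0@(1,1):W a1@(1,2):N a2@(2,1):N a3@(0,1):SE
t=3: a0@(0,1):N a1@(0,2):N a2@(1,1):N a3@(1,2):SE
t=4: a0@(3,1):N a1@(3,2):N a2@(0,1):N a3@(0,2):N
t=5: a0@(2,1):N a1@(2,2):N a2@(3,1):N a3@(3,2):N
t=6: a0@(1,1):N a1@(1,2):N a2@(2,1):N a3@(2,2):N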